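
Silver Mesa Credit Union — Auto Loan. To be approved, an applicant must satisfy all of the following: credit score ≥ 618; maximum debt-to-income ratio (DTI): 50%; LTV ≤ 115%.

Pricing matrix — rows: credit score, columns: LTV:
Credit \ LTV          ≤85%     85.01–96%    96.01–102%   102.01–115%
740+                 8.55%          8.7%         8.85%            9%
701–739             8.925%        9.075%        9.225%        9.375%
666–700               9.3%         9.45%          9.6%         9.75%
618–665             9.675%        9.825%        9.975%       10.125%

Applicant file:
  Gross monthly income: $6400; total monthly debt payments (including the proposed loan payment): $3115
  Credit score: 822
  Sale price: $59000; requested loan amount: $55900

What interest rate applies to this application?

8.7%

Credit score 822 ≥ 618; Debt-to-income = 3,115/6,400 = 48.7% — meets 50% limit
LTV = 55,900/59,000 = 94.7% ≤ 115%
Score 822 is in the 740+ band; LTV 94.7% is in the 85.01–96% band → 8.7%.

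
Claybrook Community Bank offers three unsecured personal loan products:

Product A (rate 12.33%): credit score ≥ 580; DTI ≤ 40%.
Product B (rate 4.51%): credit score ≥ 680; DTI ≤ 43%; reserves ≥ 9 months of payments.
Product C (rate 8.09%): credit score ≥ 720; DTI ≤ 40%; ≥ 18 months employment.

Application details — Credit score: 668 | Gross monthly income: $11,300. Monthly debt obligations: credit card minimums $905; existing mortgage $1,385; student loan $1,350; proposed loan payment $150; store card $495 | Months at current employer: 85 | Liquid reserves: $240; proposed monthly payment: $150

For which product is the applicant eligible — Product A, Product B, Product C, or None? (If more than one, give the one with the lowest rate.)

Total debts = (905 + 1,385 + 1,350 + 150 + 495) = 4,285; DTI = 4,285/11,300 = 37.9%.
Reserves = 240/150 = 1.6 months.
Product A: score 668 ≥ 580; DTI 37.9% ≤ 40% → qualifies.
Product B: score 668 < 680; DTI 37.9% ≤ 43%; reserves 1.6 < 9 mo → does not qualify.
Product C: score 668 < 720; DTI 37.9% ≤ 40%; employment 85 ≥ 18 mo → does not qualify.

Product A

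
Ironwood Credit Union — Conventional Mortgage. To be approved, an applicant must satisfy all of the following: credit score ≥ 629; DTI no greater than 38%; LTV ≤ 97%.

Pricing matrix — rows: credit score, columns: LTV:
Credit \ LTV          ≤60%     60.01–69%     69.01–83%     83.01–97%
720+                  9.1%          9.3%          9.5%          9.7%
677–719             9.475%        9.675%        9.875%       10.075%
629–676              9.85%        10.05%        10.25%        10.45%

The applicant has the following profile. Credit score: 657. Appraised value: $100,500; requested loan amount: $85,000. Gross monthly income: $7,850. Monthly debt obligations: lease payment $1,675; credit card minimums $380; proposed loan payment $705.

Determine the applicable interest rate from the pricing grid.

10.45%

Credit score 657 ≥ 629; Total monthly debts = (1,675 + 380 + 705) = 2,760. DTI: 2,760 ÷ 7,850 = 35.2%, within the 38% cap
LTV = 85,000/100,500 = 84.6% ≤ 97%
Credit 657 → row 629–676; LTV 84.6% → column 83.01–97%. Grid cell → 10.45%.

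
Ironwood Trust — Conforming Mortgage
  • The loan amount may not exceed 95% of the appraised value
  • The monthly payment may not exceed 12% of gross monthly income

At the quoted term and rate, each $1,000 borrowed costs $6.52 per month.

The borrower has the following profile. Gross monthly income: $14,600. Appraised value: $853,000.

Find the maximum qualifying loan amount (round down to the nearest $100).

$268,700

Payment cap: 12% × $14,600 = $1,752/month.
At $6.52 per $1,000, that supports 1,752/6.52 × 1,000 ≈ $268,711 → $268,700.
LTV cap: 95% × $853,000 = $810,350 → $810,300.
Binding constraint: payment-to-income.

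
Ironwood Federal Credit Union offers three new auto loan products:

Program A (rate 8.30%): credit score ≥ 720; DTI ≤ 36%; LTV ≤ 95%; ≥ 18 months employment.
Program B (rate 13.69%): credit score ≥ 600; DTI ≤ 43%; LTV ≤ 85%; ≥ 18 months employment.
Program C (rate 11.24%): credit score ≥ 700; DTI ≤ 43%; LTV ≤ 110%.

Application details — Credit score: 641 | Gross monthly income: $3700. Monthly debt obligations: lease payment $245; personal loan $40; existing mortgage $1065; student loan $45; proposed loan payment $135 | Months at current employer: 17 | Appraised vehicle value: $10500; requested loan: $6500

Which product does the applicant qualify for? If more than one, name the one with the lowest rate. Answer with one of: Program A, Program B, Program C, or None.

None

Total debts = (245 + 40 + 1,065 + 45 + 135) = 1,530; DTI = 1,530/3,700 = 41.4%.
LTV = 6,500/10,500 = 61.9%.
Program A: score 641 < 720; DTI 41.4% > 36%; LTV 61.9% ≤ 95%; employment 17 < 18 mo → does not qualify.
Program B: score 641 ≥ 600; DTI 41.4% ≤ 43%; LTV 61.9% ≤ 85%; employment 17 < 18 mo → does not qualify.
Program C: score 641 < 700; DTI 41.4% ≤ 43%; LTV 61.9% ≤ 110% → does not qualify.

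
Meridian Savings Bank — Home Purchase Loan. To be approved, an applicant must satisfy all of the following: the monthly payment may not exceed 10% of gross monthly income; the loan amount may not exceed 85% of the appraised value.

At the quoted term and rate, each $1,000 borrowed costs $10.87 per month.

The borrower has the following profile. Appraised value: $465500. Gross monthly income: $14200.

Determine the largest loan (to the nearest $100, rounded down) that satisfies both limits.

Payment cap: 10% × $14,200 = $1,420/month.
At $10.87 per $1,000, that supports 1,420/10.87 × 1,000 ≈ $130,634 → $130,600.
LTV cap: 85% × $465,500 = $395,675 → $395,600.
Binding constraint: payment-to-income.

$130,600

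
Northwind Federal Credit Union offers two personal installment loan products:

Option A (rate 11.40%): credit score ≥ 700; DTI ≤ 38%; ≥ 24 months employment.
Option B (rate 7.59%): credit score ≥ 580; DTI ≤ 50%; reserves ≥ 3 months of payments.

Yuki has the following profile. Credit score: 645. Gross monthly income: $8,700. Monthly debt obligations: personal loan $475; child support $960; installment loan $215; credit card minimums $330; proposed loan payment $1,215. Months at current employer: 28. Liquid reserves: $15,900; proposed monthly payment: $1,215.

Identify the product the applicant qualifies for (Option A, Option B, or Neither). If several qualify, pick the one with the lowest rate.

Total debts = (475 + 960 + 215 + 330 + 1,215) = 3,195; DTI = 3,195/8,700 = 36.7%.
Reserves = 15,900/1,215 = 13.1 months.
Option A: score 645 < 700; DTI 36.7% ≤ 38%; employment 28 ≥ 24 mo → does not qualify.
Option B: score 645 ≥ 580; DTI 36.7% ≤ 50%; reserves 13.1 ≥ 3 mo → qualifies.

Option B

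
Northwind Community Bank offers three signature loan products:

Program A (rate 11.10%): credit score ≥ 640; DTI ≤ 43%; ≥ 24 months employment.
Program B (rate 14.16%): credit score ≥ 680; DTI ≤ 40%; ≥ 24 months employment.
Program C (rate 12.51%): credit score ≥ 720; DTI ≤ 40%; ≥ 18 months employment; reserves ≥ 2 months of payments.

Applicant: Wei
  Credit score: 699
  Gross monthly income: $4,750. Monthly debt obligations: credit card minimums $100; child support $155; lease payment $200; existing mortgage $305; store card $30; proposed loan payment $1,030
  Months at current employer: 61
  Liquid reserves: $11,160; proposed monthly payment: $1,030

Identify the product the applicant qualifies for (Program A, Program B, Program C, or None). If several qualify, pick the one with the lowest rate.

Total debts = (100 + 155 + 200 + 305 + 30 + 1,030) = 1,820; DTI = 1,820/4,750 = 38.3%.
Reserves = 11,160/1,030 = 10.8 months.
Program A: score 699 ≥ 640; DTI 38.3% ≤ 43%; employment 61 ≥ 24 mo → qualifies.
Program B: score 699 ≥ 680; DTI 38.3% ≤ 40%; employment 61 ≥ 24 mo → qualifies.
Program C: score 699 < 720; DTI 38.3% ≤ 40%; employment 61 ≥ 18 mo; reserves 10.8 ≥ 2 mo → does not qualify.
Qualifying: Program A, Program B. Lowest rate is 11.10% → Program A.

Program A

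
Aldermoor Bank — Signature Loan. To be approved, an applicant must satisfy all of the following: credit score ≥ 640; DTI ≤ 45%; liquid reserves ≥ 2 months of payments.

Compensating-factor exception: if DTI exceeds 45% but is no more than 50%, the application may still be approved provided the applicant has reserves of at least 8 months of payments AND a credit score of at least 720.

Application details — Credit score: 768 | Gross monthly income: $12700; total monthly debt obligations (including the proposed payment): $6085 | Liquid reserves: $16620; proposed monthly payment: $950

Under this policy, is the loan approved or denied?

Credit score 768 ≥ 640 (meets base)
DTI: 6,085 ÷ 12,700 = 47.9%, over the 45% base limit.
Reserves: 16,620 ÷ 950 = 17.5 months (meets 2-month minimum)
47.9% falls in the override range (45%–50%), so the compensating-factor test applies.
Override check — reserves: 17.5 mo (ok); score: 768 (ok).
Both compensating conditions met → exception applies.

Approved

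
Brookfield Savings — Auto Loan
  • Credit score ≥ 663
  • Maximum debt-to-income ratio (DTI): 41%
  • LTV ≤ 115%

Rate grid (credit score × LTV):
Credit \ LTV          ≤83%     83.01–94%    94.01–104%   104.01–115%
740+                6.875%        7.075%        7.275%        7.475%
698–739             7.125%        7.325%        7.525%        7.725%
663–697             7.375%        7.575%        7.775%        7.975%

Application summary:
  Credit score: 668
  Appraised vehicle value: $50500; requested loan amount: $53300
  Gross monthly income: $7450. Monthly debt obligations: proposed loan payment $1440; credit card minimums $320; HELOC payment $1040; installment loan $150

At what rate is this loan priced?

Credit score 668 ≥ 663; Total monthly debts = (1,440 + 320 + 1,040 + 150) = 2,950. DTI: 2,950 ÷ 7,450 = 39.6%, within the 41% cap
LTV = 53,300/50,500 = 105.5% ≤ 115%
Credit 668 → row 663–697; LTV 105.5% → column 104.01–115%. Grid cell → 7.975%.

7.975%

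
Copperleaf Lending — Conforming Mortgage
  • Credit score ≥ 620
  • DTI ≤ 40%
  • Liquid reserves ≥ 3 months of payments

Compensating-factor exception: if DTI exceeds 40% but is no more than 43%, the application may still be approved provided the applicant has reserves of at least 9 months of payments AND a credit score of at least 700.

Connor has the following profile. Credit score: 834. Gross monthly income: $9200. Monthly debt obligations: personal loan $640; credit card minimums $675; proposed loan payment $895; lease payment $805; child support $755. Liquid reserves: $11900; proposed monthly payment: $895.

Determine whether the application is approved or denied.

Credit score 834 ≥ 620 (meets base)
Total debts = (640 + 675 + 895 + 805 + 755) = 3,770. DTI = 3,770/9,200 = 41% > 40% — standard DTI limit exceeded.
Reserves: 11,900 ÷ 895 = 13.3 months (meets 3-month minimum)
41% falls in the override range (40%–43%), so the compensating-factor test applies.
Reserves 13.3 ≥ 9 months; credit score 834 ≥ 700.
Both compensating conditions met → exception applies.

Approved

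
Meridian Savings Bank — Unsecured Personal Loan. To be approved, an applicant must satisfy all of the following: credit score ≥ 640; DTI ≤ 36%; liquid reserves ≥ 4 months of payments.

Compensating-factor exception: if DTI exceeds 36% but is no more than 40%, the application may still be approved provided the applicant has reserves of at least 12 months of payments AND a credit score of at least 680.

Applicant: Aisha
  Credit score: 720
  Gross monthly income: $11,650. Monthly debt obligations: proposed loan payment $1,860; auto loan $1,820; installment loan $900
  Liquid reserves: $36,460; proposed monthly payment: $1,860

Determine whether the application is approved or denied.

Credit score 720 ≥ 640 (meets base)
Total debts = (1,860 + 1,820 + 900) = 4,580. DTI: 4,580 ÷ 11,650 = 39.3%, over the 36% base limit.
Reserves: 36,460 ÷ 1,860 = 19.6 months (meets 4-month minimum)
39.3% falls in the override range (36%–40%), so the compensating-factor test applies.
Reserves 19.6 ≥ 12 months; credit score 720 ≥ 680.
Both override conditions satisfied; DTI exception granted.

Approved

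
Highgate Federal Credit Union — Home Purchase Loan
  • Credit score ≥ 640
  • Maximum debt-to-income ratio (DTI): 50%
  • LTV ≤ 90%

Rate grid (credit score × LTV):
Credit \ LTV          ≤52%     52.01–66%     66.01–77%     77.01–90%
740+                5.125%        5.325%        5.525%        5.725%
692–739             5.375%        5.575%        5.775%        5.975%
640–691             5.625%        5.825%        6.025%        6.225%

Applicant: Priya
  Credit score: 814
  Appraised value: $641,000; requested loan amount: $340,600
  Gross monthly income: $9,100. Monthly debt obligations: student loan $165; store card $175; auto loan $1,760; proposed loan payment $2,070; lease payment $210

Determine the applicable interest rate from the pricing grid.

5.325%

Credit score 814 ≥ 640; Total monthly debts = (165 + 175 + 1,760 + 2,070 + 210) = 4,380. Debt-to-income = 4,380/9,100 = 48.1% — meets 50% limit
LTV = 340,600/641,000 = 53.1% ≤ 90%
Row: 814 falls in 740+. Column: 53.1% falls in 52.01–66%. Rate = 5.325%.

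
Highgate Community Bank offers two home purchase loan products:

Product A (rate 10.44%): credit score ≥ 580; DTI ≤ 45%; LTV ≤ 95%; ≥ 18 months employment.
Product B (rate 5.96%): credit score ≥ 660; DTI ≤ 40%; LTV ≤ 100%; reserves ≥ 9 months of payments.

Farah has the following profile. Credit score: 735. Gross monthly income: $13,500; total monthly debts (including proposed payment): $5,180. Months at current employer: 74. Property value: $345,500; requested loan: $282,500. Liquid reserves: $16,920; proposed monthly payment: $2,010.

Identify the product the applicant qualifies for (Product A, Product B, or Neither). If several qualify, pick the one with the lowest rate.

DTI = 5,180/13,500 = 38.4%.
LTV = 282,500/345,500 = 81.8%.
Reserves = 16,920/2,010 = 8.4 months.
Product A: score 735 ≥ 580; DTI 38.4% ≤ 45%; LTV 81.8% ≤ 95%; employment 74 ≥ 18 mo → qualifies.
Product B: score 735 ≥ 660; DTI 38.4% ≤ 40%; LTV 81.8% ≤ 100%; reserves 8.4 < 9 mo → does not qualify.

Product A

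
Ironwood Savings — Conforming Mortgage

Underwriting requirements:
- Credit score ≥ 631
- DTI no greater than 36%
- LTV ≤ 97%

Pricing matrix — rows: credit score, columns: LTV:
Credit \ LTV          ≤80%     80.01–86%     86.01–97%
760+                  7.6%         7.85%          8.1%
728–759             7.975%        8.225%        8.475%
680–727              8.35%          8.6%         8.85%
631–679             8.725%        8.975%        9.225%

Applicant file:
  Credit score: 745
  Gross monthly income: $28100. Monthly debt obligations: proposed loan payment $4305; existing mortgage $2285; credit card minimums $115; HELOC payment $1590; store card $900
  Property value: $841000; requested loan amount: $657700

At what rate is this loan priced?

Credit score 745 ≥ 631; Total monthly debts = (4,305 + 2,285 + 115 + 1,590 + 900) = 9,195. DTI: 9,195 ÷ 28,100 = 32.7%, within the 36% cap
LTV: 657,700 ÷ 841,000 = 78.2%, within 97% cap
Row: 745 falls in 728–759. Column: 78.2% falls in ≤80%. Rate = 7.975%.

7.975%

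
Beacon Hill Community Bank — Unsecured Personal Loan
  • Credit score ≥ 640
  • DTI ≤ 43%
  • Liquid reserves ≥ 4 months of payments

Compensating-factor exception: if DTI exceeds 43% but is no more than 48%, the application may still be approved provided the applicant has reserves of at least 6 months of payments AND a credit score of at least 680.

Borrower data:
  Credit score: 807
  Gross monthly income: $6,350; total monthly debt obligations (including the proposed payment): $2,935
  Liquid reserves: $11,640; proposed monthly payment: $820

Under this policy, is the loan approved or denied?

Approved

Credit score 807 ≥ 640 (meets base)
DTI = 2,935/6,350 = 46.2% > 43% — standard DTI limit exceeded.
Reserves: 11,640 ÷ 820 = 14.2 months (meets 4-month minimum)
DTI 46.2% is within the 43%–48% exception band; checking compensating factors.
Override check — reserves: 14.2 mo (ok); score: 807 (ok).
Both compensating conditions met → exception applies.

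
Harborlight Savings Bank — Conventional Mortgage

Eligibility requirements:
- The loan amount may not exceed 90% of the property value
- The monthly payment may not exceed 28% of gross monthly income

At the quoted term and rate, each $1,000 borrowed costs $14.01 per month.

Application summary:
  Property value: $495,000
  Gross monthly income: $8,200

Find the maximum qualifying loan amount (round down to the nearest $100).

$163,800

Payment cap: 28% × $8,200 = $2,296/month.
At $14.01 per $1,000, that supports 2,296/14.01 × 1,000 ≈ $163,882 → $163,800.
LTV cap: 90% × $495,000 = $445,500 → $445,500.
Binding constraint: payment-to-income.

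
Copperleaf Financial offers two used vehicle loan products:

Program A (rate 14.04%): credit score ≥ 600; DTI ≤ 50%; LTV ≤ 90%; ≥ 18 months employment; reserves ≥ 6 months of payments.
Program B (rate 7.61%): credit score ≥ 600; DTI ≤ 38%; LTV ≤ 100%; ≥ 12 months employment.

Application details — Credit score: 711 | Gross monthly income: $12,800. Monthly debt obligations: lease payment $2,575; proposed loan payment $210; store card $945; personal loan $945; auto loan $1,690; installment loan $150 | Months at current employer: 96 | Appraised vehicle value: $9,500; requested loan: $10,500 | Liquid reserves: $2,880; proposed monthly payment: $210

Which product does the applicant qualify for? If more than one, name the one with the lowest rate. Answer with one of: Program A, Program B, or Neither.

Neither

Total debts = (2,575 + 210 + 945 + 945 + 1,690 + 150) = 6,515; DTI = 6,515/12,800 = 50.9%.
LTV = 10,500/9,500 = 110.5%.
Reserves = 2,880/210 = 13.7 months.
Program A: score 711 ≥ 600; DTI 50.9% > 50%; LTV 110.5% > 90%; employment 96 ≥ 18 mo; reserves 13.7 ≥ 6 mo → does not qualify.
Program B: score 711 ≥ 600; DTI 50.9% > 38%; LTV 110.5% > 100%; employment 96 ≥ 12 mo → does not qualify.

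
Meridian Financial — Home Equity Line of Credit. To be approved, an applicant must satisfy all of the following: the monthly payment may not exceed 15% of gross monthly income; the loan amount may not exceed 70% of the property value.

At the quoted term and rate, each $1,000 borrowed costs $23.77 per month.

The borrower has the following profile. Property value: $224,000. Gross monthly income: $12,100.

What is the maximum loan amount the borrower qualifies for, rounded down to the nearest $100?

$76,300

Payment cap: 15% × $12,100 = $1,815/month.
At $23.77 per $1,000, that supports 1,815/23.77 × 1,000 ≈ $76,356 → $76,300.
LTV cap: 70% × $224,000 = $156,800 → $156,800.
Binding constraint: payment-to-income.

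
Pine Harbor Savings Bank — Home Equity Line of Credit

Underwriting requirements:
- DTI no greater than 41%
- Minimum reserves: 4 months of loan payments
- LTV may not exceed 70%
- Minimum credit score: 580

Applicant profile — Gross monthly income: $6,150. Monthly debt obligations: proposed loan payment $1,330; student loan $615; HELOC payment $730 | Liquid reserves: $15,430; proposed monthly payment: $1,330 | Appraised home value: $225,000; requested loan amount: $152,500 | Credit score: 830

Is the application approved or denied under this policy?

Total monthly debts = (1,330 + 615 + 730) = 2,675. DTI = 2,675/6,150 = 43.5% > 41%
Reserves: 15,430 ÷ 1,330 = 11.6 months (meets 4-month minimum)
LTV: 152,500 ÷ 225,000 = 67.8%, within 70% cap
Credit score 830 ≥ 580 (meets)
Fails on DTI.

Denied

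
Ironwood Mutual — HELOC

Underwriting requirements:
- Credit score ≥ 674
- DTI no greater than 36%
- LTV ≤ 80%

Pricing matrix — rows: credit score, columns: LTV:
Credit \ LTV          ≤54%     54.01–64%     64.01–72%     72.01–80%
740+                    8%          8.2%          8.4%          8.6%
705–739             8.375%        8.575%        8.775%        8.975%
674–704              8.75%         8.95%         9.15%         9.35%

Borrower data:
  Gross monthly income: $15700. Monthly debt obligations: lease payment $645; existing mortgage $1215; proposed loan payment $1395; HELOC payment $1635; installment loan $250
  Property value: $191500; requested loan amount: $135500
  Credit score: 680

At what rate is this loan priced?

9.15%

Credit score 680 ≥ 674; Total monthly debts = (645 + 1,215 + 1,395 + 1,635 + 250) = 5,140. DTI: 5,140 ÷ 15,700 = 32.7%, within the 36% cap
LTV: 135,500 ÷ 191,500 = 70.8%, within 80% cap
Score 680 is in the 674–704 band; LTV 70.8% is in the 64.01–72% band → 9.15%.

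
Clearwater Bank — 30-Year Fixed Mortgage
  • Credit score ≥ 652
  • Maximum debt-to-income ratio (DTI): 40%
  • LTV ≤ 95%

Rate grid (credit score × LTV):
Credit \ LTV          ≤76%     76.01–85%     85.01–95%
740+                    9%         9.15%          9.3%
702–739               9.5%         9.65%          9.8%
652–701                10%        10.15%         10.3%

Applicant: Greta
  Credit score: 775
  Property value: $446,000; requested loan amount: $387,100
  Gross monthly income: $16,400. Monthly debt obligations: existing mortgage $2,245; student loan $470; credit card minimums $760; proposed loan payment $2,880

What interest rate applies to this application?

9.3%

Credit score 775 ≥ 652; Total monthly debts = (2,245 + 470 + 760 + 2,880) = 6,355. DTI: 6,355 ÷ 16,400 = 38.8%, within the 40% cap
LTV = 387,100/446,000 = 86.8% ≤ 95%
Row: 775 falls in 740+. Column: 86.8% falls in 85.01–95%. Rate = 9.3%.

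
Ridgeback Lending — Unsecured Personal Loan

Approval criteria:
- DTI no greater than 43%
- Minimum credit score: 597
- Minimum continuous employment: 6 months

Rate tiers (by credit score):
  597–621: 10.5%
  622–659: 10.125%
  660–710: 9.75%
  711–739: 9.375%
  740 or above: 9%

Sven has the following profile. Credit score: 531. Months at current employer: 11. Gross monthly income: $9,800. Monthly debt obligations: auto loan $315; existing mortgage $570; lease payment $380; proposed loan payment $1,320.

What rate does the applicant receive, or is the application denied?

Denied

Credit score 531 < 597 (below minimum)
Employment 11 ≥ 6 months
Total monthly debts = (315 + 570 + 380 + 1,320) = 2,585. DTI = 2,585/9,800 = 26.4% ≤ 43%
Not all requirements met → denied.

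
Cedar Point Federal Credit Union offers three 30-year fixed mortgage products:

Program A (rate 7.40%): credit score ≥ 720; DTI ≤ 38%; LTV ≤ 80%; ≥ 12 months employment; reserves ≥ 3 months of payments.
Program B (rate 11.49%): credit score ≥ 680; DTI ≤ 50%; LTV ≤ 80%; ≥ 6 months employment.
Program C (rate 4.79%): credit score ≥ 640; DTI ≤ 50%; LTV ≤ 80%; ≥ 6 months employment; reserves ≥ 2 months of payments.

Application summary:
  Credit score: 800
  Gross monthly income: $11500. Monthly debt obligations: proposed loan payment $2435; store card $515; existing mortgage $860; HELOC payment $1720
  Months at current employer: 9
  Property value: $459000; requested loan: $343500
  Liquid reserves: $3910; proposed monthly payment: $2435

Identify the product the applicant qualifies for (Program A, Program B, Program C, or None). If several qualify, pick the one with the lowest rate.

Program B

Total debts = (2,435 + 515 + 860 + 1,720) = 5,530; DTI = 5,530/11,500 = 48.1%.
LTV = 343,500/459,000 = 74.8%.
Reserves = 3,910/2,435 = 1.6 months.
Program A: score 800 ≥ 720; DTI 48.1% > 38%; LTV 74.8% ≤ 80%; employment 9 < 12 mo; reserves 1.6 < 3 mo → does not qualify.
Program B: score 800 ≥ 680; DTI 48.1% ≤ 50%; LTV 74.8% ≤ 80%; employment 9 ≥ 6 mo → qualifies.
Program C: score 800 ≥ 640; DTI 48.1% ≤ 50%; LTV 74.8% ≤ 80%; employment 9 ≥ 6 mo; reserves 1.6 < 2 mo → does not qualify.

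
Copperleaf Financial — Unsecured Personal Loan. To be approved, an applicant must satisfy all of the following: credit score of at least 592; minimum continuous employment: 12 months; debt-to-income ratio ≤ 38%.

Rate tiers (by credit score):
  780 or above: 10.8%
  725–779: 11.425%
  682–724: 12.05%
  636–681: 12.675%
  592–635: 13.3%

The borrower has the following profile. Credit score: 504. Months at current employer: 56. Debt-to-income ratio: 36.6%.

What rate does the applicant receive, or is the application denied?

Denied

Credit score 504 < 592 (below minimum)
DTI 36.6% ≤ 38%
Employment 56 ≥ 12 months
Not all requirements met → denied.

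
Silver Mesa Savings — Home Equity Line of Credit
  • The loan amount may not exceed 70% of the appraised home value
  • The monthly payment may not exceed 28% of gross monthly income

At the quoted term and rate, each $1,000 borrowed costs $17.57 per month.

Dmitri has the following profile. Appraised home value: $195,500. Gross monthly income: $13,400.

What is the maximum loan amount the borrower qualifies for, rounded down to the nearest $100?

$136,800

Payment cap: 28% × $13,400 = $3,752/month.
At $17.57 per $1,000, that supports 3,752/17.57 × 1,000 ≈ $213,545 → $213,500.
LTV cap: 70% × $195,500 = $136,850 → $136,800.
Binding constraint: loan-to-value.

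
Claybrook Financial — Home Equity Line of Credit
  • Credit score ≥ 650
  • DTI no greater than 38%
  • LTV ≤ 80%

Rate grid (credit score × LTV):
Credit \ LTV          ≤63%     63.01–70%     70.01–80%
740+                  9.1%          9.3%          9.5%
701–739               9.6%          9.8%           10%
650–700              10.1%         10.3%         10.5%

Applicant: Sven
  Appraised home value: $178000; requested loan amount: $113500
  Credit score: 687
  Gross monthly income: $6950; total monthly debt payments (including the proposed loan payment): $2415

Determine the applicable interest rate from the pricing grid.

10.3%

Credit score 687 ≥ 650; DTI = 2,415/6,950 = 34.7% ≤ 38%
LTV: 113,500 ÷ 178,000 = 63.8%, within 80% cap
Row: 687 falls in 650–700. Column: 63.8% falls in 63.01–70%. Rate = 10.3%.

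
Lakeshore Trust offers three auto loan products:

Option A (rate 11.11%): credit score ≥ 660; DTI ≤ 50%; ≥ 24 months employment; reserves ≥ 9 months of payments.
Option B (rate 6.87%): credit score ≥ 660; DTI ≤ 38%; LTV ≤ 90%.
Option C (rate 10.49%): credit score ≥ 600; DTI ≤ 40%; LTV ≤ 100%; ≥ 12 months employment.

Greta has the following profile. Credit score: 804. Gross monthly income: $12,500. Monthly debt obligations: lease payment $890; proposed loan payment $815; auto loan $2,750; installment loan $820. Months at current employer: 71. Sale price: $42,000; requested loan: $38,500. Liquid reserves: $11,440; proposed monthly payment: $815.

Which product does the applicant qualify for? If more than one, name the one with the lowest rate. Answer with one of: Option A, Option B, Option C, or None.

Total debts = (890 + 815 + 2,750 + 820) = 5,275; DTI = 5,275/12,500 = 42.2%.
LTV = 38,500/42,000 = 91.7%.
Reserves = 11,440/815 = 14.0 months.
Option A: score 804 ≥ 660; DTI 42.2% ≤ 50%; employment 71 ≥ 24 mo; reserves 14.0 ≥ 9 mo → qualifies.
Option B: score 804 ≥ 660; DTI 42.2% > 38%; LTV 91.7% > 90% → does not qualify.
Option C: score 804 ≥ 600; DTI 42.2% > 40%; LTV 91.7% ≤ 100%; employment 71 ≥ 12 mo → does not qualify.

Option A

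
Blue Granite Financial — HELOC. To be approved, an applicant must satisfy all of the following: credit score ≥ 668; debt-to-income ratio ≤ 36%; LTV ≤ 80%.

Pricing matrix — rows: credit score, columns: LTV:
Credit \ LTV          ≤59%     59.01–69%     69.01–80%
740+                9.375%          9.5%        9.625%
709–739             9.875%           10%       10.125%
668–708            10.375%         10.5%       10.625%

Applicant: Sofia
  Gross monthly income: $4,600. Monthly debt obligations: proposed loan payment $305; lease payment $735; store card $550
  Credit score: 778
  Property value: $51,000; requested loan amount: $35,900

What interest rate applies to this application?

9.625%

Credit score 778 ≥ 668; Total monthly debts = (305 + 735 + 550) = 1,590. DTI = 1,590/4,600 = 34.6% ≤ 36%
LTV: 35,900 ÷ 51,000 = 70.4%, within 80% cap
Row: 778 falls in 740+. Column: 70.4% falls in 69.01–80%. Rate = 9.625%.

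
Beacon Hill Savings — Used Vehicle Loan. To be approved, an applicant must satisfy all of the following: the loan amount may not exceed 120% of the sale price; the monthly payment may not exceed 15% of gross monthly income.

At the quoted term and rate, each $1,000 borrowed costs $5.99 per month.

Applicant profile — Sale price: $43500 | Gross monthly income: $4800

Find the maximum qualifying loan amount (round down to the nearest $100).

$52,200

Payment cap: 15% × $4,800 = $720/month.
At $5.99 per $1,000, that supports 720/5.99 × 1,000 ≈ $120,200 → $120,200.
LTV cap: 120% × $43,500 = $52,200 → $52,200.
Binding constraint: loan-to-value.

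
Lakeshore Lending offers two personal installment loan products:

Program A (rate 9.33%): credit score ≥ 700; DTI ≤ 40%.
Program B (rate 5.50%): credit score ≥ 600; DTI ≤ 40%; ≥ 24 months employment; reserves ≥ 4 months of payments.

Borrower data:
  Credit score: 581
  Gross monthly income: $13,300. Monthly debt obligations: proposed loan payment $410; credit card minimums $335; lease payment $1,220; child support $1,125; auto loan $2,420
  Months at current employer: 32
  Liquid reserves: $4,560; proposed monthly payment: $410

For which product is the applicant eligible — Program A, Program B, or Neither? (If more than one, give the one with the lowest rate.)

Neither

Total debts = (410 + 335 + 1,220 + 1,125 + 2,420) = 5,510; DTI = 5,510/13,300 = 41.4%.
Reserves = 4,560/410 = 11.1 months.
Program A: score 581 < 700; DTI 41.4% > 40% → does not qualify.
Program B: score 581 < 600; DTI 41.4% > 40%; employment 32 ≥ 24 mo; reserves 11.1 ≥ 4 mo → does not qualify.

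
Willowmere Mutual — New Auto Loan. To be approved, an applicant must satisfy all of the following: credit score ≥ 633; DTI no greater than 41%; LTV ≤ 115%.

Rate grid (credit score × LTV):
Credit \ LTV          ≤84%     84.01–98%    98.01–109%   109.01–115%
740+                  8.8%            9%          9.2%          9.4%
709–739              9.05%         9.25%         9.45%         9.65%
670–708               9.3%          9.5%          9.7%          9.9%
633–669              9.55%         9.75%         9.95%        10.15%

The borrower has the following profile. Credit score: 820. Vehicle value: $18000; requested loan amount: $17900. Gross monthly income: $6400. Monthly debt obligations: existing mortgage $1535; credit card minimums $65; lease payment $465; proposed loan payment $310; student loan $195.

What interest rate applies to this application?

Credit score 820 ≥ 633; Total monthly debts = (1,535 + 65 + 465 + 310 + 195) = 2,570. DTI: 2,570 ÷ 6,400 = 40.2%, within the 41% cap
Loan-to-value = 17,900/18,000 = 99.4% — pass (115% max)
Credit 820 → row 740+; LTV 99.4% → column 98.01–109%. Grid cell → 9.2%.

9.2%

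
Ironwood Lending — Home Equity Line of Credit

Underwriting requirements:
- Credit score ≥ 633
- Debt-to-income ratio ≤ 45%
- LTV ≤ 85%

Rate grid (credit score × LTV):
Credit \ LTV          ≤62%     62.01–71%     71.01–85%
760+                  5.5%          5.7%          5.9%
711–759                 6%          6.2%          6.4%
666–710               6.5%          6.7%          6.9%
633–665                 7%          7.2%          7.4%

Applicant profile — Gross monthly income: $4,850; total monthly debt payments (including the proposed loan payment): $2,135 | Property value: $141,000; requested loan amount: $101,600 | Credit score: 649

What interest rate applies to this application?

Credit score 649 ≥ 633; DTI: 2,135 ÷ 4,850 = 44%, within the 45% cap
LTV: 101,600 ÷ 141,000 = 72.1%, within 85% cap
Score 649 is in the 633–665 band; LTV 72.1% is in the 71.01–85% band → 7.4%.

7.4%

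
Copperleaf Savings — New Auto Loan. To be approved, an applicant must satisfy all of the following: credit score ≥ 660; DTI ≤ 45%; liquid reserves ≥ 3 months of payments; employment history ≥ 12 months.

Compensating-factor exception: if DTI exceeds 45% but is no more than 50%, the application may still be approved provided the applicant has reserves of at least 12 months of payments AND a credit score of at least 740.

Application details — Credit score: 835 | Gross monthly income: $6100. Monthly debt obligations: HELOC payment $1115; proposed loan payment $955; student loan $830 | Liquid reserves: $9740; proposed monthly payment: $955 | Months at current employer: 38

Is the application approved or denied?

Denied

Credit score 835 ≥ 660 (meets base)
Total debts = (1,115 + 955 + 830) = 2,900. DTI: 2,900 ÷ 6,100 = 47.5%, over the 45% base limit.
Reserves: 9,740 ÷ 955 = 10.2 months (meets 3-month minimum)
Employment 38 ≥ 12 months
47.5% falls in the override range (45%–50%), so the compensating-factor test applies.
Reserves 10.2 < 12 months; credit score 835 ≥ 740.
Override conditions not both satisfied; exception does not apply.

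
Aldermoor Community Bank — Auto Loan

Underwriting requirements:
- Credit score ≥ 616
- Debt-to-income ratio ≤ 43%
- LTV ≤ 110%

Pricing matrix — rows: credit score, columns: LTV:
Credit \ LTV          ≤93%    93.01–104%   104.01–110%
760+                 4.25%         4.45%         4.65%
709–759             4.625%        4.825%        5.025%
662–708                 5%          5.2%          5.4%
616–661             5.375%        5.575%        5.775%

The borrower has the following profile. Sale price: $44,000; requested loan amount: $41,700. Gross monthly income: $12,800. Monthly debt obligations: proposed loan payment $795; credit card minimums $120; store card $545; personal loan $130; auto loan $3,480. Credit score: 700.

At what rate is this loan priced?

5.2%

Credit score 700 ≥ 616; Total monthly debts = (795 + 120 + 545 + 130 + 3,480) = 5,070. Debt-to-income = 5,070/12,800 = 39.6% — meets 43% limit
LTV = 41,700/44,000 = 94.8% ≤ 110%
Score 700 is in the 662–708 band; LTV 94.8% is in the 93.01–104% band → 5.2%.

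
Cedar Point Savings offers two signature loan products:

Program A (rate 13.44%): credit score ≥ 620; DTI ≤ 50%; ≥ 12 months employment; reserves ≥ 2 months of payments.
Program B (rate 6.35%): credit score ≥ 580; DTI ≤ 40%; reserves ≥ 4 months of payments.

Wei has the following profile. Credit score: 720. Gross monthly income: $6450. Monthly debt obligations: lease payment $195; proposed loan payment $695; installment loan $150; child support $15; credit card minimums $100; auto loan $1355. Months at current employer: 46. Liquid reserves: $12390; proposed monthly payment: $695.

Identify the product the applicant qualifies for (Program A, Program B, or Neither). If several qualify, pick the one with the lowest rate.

Program B

Total debts = (195 + 695 + 150 + 15 + 100 + 1,355) = 2,510; DTI = 2,510/6,450 = 38.9%.
Reserves = 12,390/695 = 17.8 months.
Program A: score 720 ≥ 620; DTI 38.9% ≤ 50%; employment 46 ≥ 12 mo; reserves 17.8 ≥ 2 mo → qualifies.
Program B: score 720 ≥ 580; DTI 38.9% ≤ 40%; reserves 17.8 ≥ 4 mo → qualifies.
Qualifying: Program A, Program B. Lowest rate is 6.35% → Program B.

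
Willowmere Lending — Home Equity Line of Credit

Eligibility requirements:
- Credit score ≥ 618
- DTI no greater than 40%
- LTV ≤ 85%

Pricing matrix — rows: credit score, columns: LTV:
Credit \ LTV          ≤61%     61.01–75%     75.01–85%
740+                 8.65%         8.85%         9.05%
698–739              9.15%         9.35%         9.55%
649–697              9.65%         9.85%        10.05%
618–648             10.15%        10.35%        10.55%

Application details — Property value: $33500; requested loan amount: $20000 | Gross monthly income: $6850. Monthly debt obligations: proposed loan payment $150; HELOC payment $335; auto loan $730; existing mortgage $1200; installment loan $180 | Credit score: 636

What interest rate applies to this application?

10.15%

Credit score 636 ≥ 618; Total monthly debts = (150 + 335 + 730 + 1,200 + 180) = 2,595. DTI = 2,595/6,850 = 37.9% ≤ 40%
LTV = 20,000/33,500 = 59.7% ≤ 85%
Score 636 is in the 618–648 band; LTV 59.7% is in the ≤61% band → 10.15%.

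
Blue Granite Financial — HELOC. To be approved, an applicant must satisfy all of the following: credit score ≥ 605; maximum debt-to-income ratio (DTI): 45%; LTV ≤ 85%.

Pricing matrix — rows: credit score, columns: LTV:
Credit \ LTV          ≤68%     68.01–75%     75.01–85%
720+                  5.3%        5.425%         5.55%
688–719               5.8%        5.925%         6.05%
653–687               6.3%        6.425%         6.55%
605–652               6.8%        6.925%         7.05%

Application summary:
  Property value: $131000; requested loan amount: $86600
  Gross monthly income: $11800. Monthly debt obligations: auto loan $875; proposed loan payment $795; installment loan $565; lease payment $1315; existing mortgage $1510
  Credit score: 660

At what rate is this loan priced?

6.3%

Credit score 660 ≥ 605; Total monthly debts = (875 + 795 + 565 + 1,315 + 1,510) = 5,060. DTI = 5,060/11,800 = 42.9% ≤ 45%
LTV: 86,600 ÷ 131,000 = 66.1%, within 85% cap
Credit 660 → row 653–687; LTV 66.1% → column ≤68%. Grid cell → 6.3%.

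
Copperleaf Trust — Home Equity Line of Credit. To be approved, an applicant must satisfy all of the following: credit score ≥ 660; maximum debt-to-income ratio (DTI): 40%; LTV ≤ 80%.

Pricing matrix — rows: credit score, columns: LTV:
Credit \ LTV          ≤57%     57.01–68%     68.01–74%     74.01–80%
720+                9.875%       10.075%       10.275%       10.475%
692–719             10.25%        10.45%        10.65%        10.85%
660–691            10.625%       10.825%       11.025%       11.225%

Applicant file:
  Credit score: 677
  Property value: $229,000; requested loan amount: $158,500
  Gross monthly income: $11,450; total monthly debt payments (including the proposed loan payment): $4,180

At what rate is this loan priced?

11.025%

Credit score 677 ≥ 660; Debt-to-income = 4,180/11,450 = 36.5% — meets 40% limit
LTV: 158,500 ÷ 229,000 = 69.2%, within 80% cap
Credit 677 → row 660–691; LTV 69.2% → column 68.01–74%. Grid cell → 11.025%.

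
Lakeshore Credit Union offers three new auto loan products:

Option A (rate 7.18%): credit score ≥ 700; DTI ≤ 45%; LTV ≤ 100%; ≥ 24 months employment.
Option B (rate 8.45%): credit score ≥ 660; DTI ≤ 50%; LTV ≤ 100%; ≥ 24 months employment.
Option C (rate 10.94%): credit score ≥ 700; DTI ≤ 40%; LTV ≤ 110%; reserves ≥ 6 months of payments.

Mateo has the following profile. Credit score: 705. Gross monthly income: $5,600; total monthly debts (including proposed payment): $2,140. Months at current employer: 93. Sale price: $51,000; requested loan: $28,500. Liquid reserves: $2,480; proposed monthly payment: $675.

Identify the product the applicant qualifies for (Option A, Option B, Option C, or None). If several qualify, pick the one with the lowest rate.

Option A

DTI = 2,140/5,600 = 38.2%.
LTV = 28,500/51,000 = 55.9%.
Reserves = 2,480/675 = 3.7 months.
Option A: score 705 ≥ 700; DTI 38.2% ≤ 45%; LTV 55.9% ≤ 100%; employment 93 ≥ 24 mo → qualifies.
Option B: score 705 ≥ 660; DTI 38.2% ≤ 50%; LTV 55.9% ≤ 100%; employment 93 ≥ 24 mo → qualifies.
Option C: score 705 ≥ 700; DTI 38.2% ≤ 40%; LTV 55.9% ≤ 110%; reserves 3.7 < 6 mo → does not qualify.
Qualifying: Option A, Option B. Lowest rate is 7.18% → Option A.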